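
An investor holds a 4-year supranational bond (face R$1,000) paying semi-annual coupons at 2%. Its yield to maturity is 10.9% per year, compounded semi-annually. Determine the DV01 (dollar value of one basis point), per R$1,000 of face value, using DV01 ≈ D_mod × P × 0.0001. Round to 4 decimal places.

R$0.2608

Periodic yield y = 0.0545.
  t   CF        PV=CF/(1+0.0545)^t    t·PV
  1        10.00         9.4832         9.4832
  2        10.00         8.9930        17.9861
  3        10.00         8.5283        25.5848
  4        10.00         8.0875        32.3500
  5        10.00         7.6695        38.3475
  6        10.00         7.2731        43.6387
  7        10.00         6.8972        48.2805
  8     1,010.00       660.6154     5,284.9233
  Σ                    717.5472     5,500.5940
P = 717.5472; D_Mac = 7.66583 half-year periods = 3.83291 yrs; D_mod = 3.63482 yrs.
DV01 ≈ 3.63482 × 717.5472 × 0.0001 = 0.260815.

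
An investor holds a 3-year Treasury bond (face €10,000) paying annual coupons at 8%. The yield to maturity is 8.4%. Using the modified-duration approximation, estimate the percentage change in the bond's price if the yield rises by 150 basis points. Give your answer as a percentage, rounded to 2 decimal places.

-3.85%

Periodic yield y = 0.084. Modified duration first:
  t   CF        PV=CF/(1+0.084)^t    t·PV
  1       800.00       738.0074       738.0074
  2       800.00       680.8186     1,361.6372
  3    10,800.00     8,478.8296    25,436.4889
  Σ                  9,897.6556    27,536.1335
P = 9,897.6556; D_Mac = 2.78209 yrs; D_mod = 2.78209/(1+0.084) = 2.56650 yrs.
ΔP/P ≈ -D_mod · Δy = -2.56650 × (+0.015) = -0.038498 = -3.8498%.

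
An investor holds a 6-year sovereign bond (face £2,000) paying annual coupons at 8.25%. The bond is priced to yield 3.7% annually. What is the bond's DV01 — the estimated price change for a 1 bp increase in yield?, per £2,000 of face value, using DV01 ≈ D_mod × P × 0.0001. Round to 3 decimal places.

Periodic yield y = 0.037.
  t   CF        PV=CF/(1+0.037)^t    t·PV
  1       165.00       159.1128       159.1128
  2       165.00       153.4357       306.8714
  3       165.00       147.9611       443.8834
  4       165.00       142.6819       570.7276
  5       165.00       137.5910       687.9552
  6     2,165.00     1,740.9462    10,445.6775
  Σ                  2,481.7289    12,614.2280
P = 2,481.7289; D_Mac = 5.08284 yrs; D_mod = 4.90148 yrs.
DV01 ≈ 4.90148 × 2,481.7289 × 0.0001 = 1.216415.

£1.216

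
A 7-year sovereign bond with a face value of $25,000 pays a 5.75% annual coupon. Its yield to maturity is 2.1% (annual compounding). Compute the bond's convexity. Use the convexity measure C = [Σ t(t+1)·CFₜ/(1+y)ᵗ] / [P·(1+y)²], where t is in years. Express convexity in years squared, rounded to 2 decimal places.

44.29

With y = 0.021:
  t   CF        PV=CF/(1+0.021)^t    t·PV        t(t+1)·PV
  1     1,437.50     1,407.9334     1,407.9334       2,815.8668
  2     1,437.50     1,378.9749     2,757.9499       8,273.8496
  3     1,437.50     1,350.6121     4,051.8362      16,207.3449
  4     1,437.50     1,322.8326     5,291.3303      26,456.6517
  5     1,437.50     1,295.6245     6,478.1224      38,868.7342
  6     1,437.50     1,268.9760     7,613.8559      53,296.9911
  7    26,437.50    22,858.1033   160,006.7228   1,280,053.7821
  Σ                 30,883.0567   187,607.7508   1,425,973.2203
P = 30,883.0567.
Convexity = Σ t(t+1)·PV / [P·(1+y)²] = 1,425,973.2203 / (30,883.0567 × 1.042441) = 44.29346.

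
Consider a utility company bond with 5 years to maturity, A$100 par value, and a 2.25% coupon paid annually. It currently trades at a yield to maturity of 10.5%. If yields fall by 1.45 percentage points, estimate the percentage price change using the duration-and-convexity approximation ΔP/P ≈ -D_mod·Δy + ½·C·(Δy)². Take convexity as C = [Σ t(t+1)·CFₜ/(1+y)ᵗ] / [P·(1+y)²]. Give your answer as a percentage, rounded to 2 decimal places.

+6.45%

With y = 0.105:
  t   CF        PV=CF/(1+0.105)^t    t·PV        t(t+1)·PV
  1         2.25         2.0362         2.0362           4.0724
  2         2.25         1.8427         3.6854          11.0563
  3         2.25         1.6676         5.0028          20.0114
  4         2.25         1.5092         6.0366          30.1831
  5       102.25        62.0657       310.3287       1,861.9722
  Σ                     69.1214       327.0898       1,927.2953
P = 69.1214; D_Mac = 4.73210 yrs; D_mod = 4.28245 yrs; C = 22.83553.
Duration effect: -4.28245 × (-0.0145) = +0.062095
Convexity effect: 0.5 × 22.83553 × (-0.0145)² = +0.0024006
ΔP/P ≈ +0.062095 + 0.0024006 = +0.064496 = +6.4496%.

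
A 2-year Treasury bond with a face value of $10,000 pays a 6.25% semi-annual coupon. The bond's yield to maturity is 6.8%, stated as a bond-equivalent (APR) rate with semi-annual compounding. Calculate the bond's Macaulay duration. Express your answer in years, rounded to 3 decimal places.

Periodic yield y = 0.034. Discount each cash flow and weight by its period:
  t   CF        PV=CF/(1+0.034)^t    t·PV
  1       312.50       302.2244       302.2244
  2       312.50       292.2866       584.5733
  3       312.50       282.6757       848.0270
  4    10,312.50     9,021.5634    36,086.2537
  Σ                  9,898.7501    37,821.0783
Price P = Σ PV = 9,898.7501.
Macaulay duration = Σ(t·PV) / P = 37,821.0783 / 9,898.7501 = 3.82079 half-year periods.
In years: 3.82079 / 2 = 1.91040 years.

1.910 years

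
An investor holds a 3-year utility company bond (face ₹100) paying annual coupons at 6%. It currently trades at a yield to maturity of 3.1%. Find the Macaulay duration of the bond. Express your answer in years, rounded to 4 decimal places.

Periodic yield y = 0.031. Discount each cash flow and weight by its year:
  t   CF        PV=CF/(1+0.031)^t    t·PV
  1         6.00         5.8196         5.8196
  2         6.00         5.6446        11.2892
  3       106.00        96.7230       290.1691
  Σ                    108.1872       307.2779
Price P = Σ PV = 108.1872.
Macaulay duration = Σ(t·PV) / P = 307.2779 / 108.1872 = 2.84024 years.

2.8402 years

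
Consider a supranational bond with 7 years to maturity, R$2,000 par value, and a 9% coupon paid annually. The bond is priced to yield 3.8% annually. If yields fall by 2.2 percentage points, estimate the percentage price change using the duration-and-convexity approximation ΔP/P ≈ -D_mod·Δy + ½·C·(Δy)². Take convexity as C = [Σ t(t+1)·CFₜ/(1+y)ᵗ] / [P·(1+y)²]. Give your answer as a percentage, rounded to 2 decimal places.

With y = 0.038:
  t   CF        PV=CF/(1+0.038)^t    t·PV        t(t+1)·PV
  1       180.00       173.4104       173.4104         346.8208
  2       180.00       167.0620       334.1241       1,002.3723
  3       180.00       160.9461       482.8383       1,931.3531
  4       180.00       155.0540       620.2162       3,101.0808
  5       180.00       149.3777       746.8884       4,481.3307
  6       180.00       143.9091       863.4549       6,044.1840
  7     2,180.00     1,679.0940    11,753.6583      94,029.2660
  Σ                  2,628.8535    14,974.5905     110,936.4077
P = 2,628.8535; D_Mac = 5.69624 yrs; D_mod = 5.48771 yrs; C = 39.16634.
Duration effect: -5.48771 × (-0.022) = +0.120730
Convexity effect: 0.5 × 39.16634 × (-0.022)² = +0.0094783
ΔP/P ≈ +0.120730 + 0.0094783 = +0.130208 = +13.0208%.

+13.02%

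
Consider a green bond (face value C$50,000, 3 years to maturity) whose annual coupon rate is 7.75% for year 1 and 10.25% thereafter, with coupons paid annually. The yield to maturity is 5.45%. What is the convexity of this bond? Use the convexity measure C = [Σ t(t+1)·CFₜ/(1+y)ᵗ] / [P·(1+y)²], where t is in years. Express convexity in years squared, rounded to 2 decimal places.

With y = 0.0545:
  t   CF        PV=CF/(1+0.0545)^t    t·PV        t(t+1)·PV
  1     3,875.00     3,674.7274     3,674.7274       7,349.4547
  2     5,125.00     4,608.9363     9,217.8725      27,653.6175
  3    55,125.00    47,012.0133   141,036.0399     564,144.1595
  Σ                 55,295.6769   153,928.6397     599,147.2317
P = 55,295.6769.
Convexity = Σ t(t+1)·PV / [P·(1+y)²] = 599,147.2317 / (55,295.6769 × 1.111970) = 9.74427.

9.74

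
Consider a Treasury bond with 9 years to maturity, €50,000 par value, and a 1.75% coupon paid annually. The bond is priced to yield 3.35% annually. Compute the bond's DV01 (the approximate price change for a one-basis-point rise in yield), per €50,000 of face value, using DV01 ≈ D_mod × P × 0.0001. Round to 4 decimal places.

Periodic yield y = 0.0335.
  t   CF        PV=CF/(1+0.0335)^t    t·PV
  1       875.00       846.6376       846.6376
  2       875.00       819.1946     1,638.3892
  3       875.00       792.6411     2,377.9234
  4       875.00       766.9484     3,067.7935
  5       875.00       742.0884     3,710.4420
  6       875.00       718.0343     4,308.2056
  7       875.00       694.7598     4,863.3187
  8       875.00       672.2398     5,377.9182
  9    50,875.00    37,819.0046   340,371.0411
  Σ                 43,871.5486   366,561.6693
P = 43,871.5486; D_Mac = 8.35534 yrs; D_mod = 8.08451 yrs.
DV01 ≈ 8.08451 × 43,871.5486 × 0.0001 = 35.467989.

€35.4680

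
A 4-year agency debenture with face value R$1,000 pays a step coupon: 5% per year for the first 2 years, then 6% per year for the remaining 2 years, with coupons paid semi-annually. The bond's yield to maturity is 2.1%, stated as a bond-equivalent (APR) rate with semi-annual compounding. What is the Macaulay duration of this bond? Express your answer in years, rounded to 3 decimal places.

3.687 years

Periodic yield y = 0.0105. Discount each cash flow and weight by its period:
  t   CF        PV=CF/(1+0.0105)^t    t·PV
  1        25.00        24.7402        24.7402
  2        25.00        24.4832        48.9663
  3        25.00        24.2288        72.6863
  4        25.00        23.9770        95.9080
  5        30.00        28.4734       142.3671
  6        30.00        28.1776       169.0653
  7        30.00        27.8848       195.1934
  8     1,030.00       947.4290     7,579.4321
  Σ                  1,129.3939     8,328.3587
Price P = Σ PV = 1,129.3939.
Macaulay duration = Σ(t·PV) / P = 8,328.3587 / 1,129.3939 = 7.37418 half-year periods.
In years: 7.37418 / 2 = 3.68709 years.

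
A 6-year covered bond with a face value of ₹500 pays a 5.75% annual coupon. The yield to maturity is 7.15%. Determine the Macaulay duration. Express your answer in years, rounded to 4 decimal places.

5.2108 years

Periodic yield y = 0.0715. Discount each cash flow and weight by its year:
  t   CF        PV=CF/(1+0.0715)^t    t·PV
  1        28.75        26.8315        26.8315
  2        28.75        25.0411        50.0822
  3        28.75        23.3701        70.1104
  4        28.75        21.8107        87.2427
  5        28.75        20.3553       101.7764
  6       528.75       349.3794     2,096.2766
  Σ                    466.7882     2,432.3198
Price P = Σ PV = 466.7882.
Macaulay duration = Σ(t·PV) / P = 2,432.3198 / 466.7882 = 5.21076 years.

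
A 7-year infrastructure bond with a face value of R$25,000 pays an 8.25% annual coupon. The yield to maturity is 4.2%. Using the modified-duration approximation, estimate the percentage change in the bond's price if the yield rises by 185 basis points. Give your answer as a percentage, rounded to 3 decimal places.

-10.203%

Periodic yield y = 0.042. Modified duration first:
  t   CF        PV=CF/(1+0.042)^t    t·PV
  1     2,062.50     1,979.3666     1,979.3666
  2     2,062.50     1,899.5841     3,799.1681
  3     2,062.50     1,823.0173     5,469.0520
  4     2,062.50     1,749.5368     6,998.1472
  5     2,062.50     1,679.0180     8,395.0902
  6     2,062.50     1,611.3417     9,668.0501
  7    27,062.50    20,290.5529   142,033.8702
  Σ                 31,032.4174   178,342.7445
P = 31,032.4174; D_Mac = 5.74698 yrs; D_mod = 5.74698/(1+0.042) = 5.51534 yrs.
ΔP/P ≈ -D_mod · Δy = -5.51534 × (+0.0185) = -0.102034 = -10.2034%.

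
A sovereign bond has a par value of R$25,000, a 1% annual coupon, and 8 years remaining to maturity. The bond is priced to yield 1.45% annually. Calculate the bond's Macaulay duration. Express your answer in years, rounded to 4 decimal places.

Periodic yield y = 0.0145. Discount each cash flow and weight by its year:
  t   CF        PV=CF/(1+0.0145)^t    t·PV
  1       250.00       246.4268       246.4268
  2       250.00       242.9047       485.8094
  3       250.00       239.4329       718.2987
  4       250.00       236.0108       944.0430
  5       250.00       232.6375     1,163.1876
  6       250.00       229.3125     1,375.8749
  7       250.00       226.0350     1,582.2448
  8    25,250.00    22,503.2358   180,025.8866
  Σ                 24,155.9960   186,541.7719
Price P = Σ PV = 24,155.9960.
Macaulay duration = Σ(t·PV) / P = 186,541.7719 / 24,155.9960 = 7.72238 years.

7.7224 years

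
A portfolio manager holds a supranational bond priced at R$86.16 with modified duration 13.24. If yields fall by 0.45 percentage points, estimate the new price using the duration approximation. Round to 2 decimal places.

Duration approximation: ΔP/P ≈ -D_mod · Δy = -13.24 × (-0.0045) = +0.059580.
New price ≈ 86.16 × (1 + 0.059580) = 91.2934128.

R$91.29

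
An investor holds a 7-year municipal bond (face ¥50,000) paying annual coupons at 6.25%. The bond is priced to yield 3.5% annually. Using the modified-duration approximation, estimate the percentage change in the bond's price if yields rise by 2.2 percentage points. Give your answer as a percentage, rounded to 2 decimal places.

-12.70%

Periodic yield y = 0.035. Modified duration first:
  t   CF        PV=CF/(1+0.035)^t    t·PV
  1     3,125.00     3,019.3237     3,019.3237
  2     3,125.00     2,917.2209     5,834.4419
  3     3,125.00     2,818.5710     8,455.7129
  4     3,125.00     2,723.2570    10,893.0278
  5     3,125.00     2,631.1661    13,155.8307
  6     3,125.00     2,542.1895    15,253.1371
  7    53,125.00    41,755.7698   292,290.3885
  Σ                 58,407.4980   348,901.8626
P = 58,407.4980; D_Mac = 5.97358 yrs; D_mod = 5.97358/(1+0.035) = 5.77157 yrs.
ΔP/P ≈ -D_mod · Δy = -5.77157 × (+0.022) = -0.126975 = -12.6975%.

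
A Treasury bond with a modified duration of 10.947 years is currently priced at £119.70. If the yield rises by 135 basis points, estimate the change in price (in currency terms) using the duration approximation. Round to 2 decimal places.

Duration approximation: ΔP/P ≈ -D_mod · Δy = -10.947 × (+0.0135) = -0.1477845.
ΔP ≈ 119.70 × (-0.1477845) = -17.68980465.

-£17.69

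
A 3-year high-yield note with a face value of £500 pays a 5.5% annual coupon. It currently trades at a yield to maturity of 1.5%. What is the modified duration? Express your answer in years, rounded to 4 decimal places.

2.8129 years

Periodic yield y = 0.015. First find Macaulay duration:
  t   CF        PV=CF/(1+0.015)^t    t·PV
  1        27.50        27.0936        27.0936
  2        27.50        26.6932        53.3864
  3       527.50       504.4572     1,513.3716
  Σ                    558.2440     1,593.8516
P = 558.2440; Macaulay duration = 1,593.8516 / 558.2440 = 2.85512 years.
Modified duration = D_Mac / (1 + y) = 2.85512 / 1.015 = 2.81292 years.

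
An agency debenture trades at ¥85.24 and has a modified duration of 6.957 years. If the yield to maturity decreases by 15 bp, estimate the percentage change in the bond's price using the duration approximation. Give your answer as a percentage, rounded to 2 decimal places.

+1.04%

Duration approximation: ΔP/P ≈ -D_mod · Δy = -6.957 × (-0.0015) = +0.0104355.
As a percentage: +1.04355%.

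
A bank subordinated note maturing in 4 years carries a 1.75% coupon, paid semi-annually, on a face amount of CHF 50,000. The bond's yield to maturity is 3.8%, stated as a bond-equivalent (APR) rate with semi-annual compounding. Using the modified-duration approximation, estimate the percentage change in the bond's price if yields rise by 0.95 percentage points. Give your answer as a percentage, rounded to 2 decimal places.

Periodic yield y = 0.019. Modified duration first:
  t   CF        PV=CF/(1+0.019)^t    t·PV
  1       437.50       429.3425       429.3425
  2       437.50       421.3371       842.6742
  3       437.50       413.4809     1,240.4428
  4       437.50       405.7713     1,623.0852
  5       437.50       398.2054     1,991.0270
  6       437.50       390.7806     2,344.6834
  7       437.50       383.4942     2,684.4592
  8    50,437.50    43,387.0458   347,096.3662
  Σ                 46,229.4577   358,252.0804
P = 46,229.4577; D_Mac = 7.74943 half-year periods = 3.87472 yrs; D_mod = 3.87472/(1+0.019) = 3.80247 yrs.
ΔP/P ≈ -D_mod · Δy = -3.80247 × (+0.0095) = -0.036123 = -3.6123%.

-3.61%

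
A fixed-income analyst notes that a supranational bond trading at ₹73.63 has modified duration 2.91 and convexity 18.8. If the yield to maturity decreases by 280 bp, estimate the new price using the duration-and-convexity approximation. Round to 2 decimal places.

₹80.17

Duration effect: -D_mod·Δy = -2.91 × (-0.028) = +0.081480
Convexity effect: ½·C·(Δy)² = 0.5 × 18.8 × (-0.028)² = +0.0073696
ΔP/P ≈ +0.081480 + 0.0073696 = +0.0888496
New price ≈ 73.63 × (1 + 0.0888496) = 80.171996048.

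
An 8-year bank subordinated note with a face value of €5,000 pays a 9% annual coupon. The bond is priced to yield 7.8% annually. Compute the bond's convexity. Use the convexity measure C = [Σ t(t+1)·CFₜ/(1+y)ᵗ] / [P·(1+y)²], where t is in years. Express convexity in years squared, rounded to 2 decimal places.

42.73

With y = 0.078:
  t   CF        PV=CF/(1+0.078)^t    t·PV        t(t+1)·PV
  1       450.00       417.4397       417.4397         834.8794
  2       450.00       387.2353       774.4707       2,323.4121
  3       450.00       359.2165     1,077.6494       4,310.5975
  4       450.00       333.2249     1,332.8997       6,664.4984
  5       450.00       309.1140     1,545.5701       9,273.4207
  6       450.00       286.7477     1,720.4862      12,043.4036
  7       450.00       265.9997     1,861.9981      14,895.9846
  8     5,450.00     2,988.4529    23,907.6232     215,168.6088
  Σ                  5,347.4308    32,638.1371     265,514.8051
P = 5,347.4308.
Convexity = Σ t(t+1)·PV / [P·(1+y)²] = 265,514.8051 / (5,347.4308 × 1.162084) = 42.72736.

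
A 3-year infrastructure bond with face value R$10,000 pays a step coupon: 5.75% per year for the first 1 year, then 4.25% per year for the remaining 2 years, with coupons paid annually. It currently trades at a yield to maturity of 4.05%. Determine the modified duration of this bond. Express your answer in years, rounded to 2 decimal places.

Periodic yield y = 0.0405. First find Macaulay duration:
  t   CF        PV=CF/(1+0.0405)^t    t·PV
  1       575.00       552.6189       552.6189
  2       425.00       392.5588       785.1177
  3    10,425.00     9,254.4329    27,763.2986
  Σ                 10,199.6107    29,101.0353
P = 10,199.6107; Macaulay duration = 29,101.0353 / 10,199.6107 = 2.85315 years.
Modified duration = D_Mac / (1 + y) = 2.85315 / 1.0405 = 2.74210 years.

2.74 years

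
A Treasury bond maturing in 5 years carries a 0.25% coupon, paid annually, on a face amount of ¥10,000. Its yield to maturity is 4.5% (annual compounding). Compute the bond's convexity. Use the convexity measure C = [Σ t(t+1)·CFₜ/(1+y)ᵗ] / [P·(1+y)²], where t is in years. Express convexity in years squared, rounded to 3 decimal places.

With y = 0.045:
  t   CF        PV=CF/(1+0.045)^t    t·PV        t(t+1)·PV
  1        25.00        23.9234        23.9234          47.8469
  2        25.00        22.8932        45.7865         137.3595
  3        25.00        21.9074        65.7222         262.8890
  4        25.00        20.9640        83.8561         419.2807
  5    10,025.00     8,044.5717    40,222.8587     241,337.1522
  Σ                  8,134.2599    40,442.1470     242,204.5283
P = 8,134.2599.
Convexity = Σ t(t+1)·PV / [P·(1+y)²] = 242,204.5283 / (8,134.2599 × 1.092025) = 27.26664.

27.267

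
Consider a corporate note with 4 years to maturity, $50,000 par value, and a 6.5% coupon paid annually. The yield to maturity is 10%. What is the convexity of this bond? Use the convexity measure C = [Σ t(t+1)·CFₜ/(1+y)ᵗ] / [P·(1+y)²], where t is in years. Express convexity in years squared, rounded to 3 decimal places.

14.478

With y = 0.1:
  t   CF        PV=CF/(1+0.1)^t    t·PV        t(t+1)·PV
  1     3,250.00     2,954.5455     2,954.5455       5,909.0909
  2     3,250.00     2,685.9504     5,371.9008      16,115.7025
  3     3,250.00     2,441.7731     7,325.3193      29,301.2772
  4    53,250.00    36,370.4665   145,481.8660     727,409.3300
  Σ                 44,452.7355   161,133.6316     778,735.4006
P = 44,452.7355.
Convexity = Σ t(t+1)·PV / [P·(1+y)²] = 778,735.4006 / (44,452.7355 × 1.210000) = 14.47792.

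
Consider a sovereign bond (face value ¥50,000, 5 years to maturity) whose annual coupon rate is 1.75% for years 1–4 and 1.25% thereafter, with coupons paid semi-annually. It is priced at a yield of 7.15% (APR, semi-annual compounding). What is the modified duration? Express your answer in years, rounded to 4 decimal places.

4.6117 years

Periodic yield y = 0.03575. First find Macaulay duration:
  t   CF        PV=CF/(1+0.03575)^t    t·PV
  1       437.50       422.3992       422.3992
  2       437.50       407.8197       815.6393
  3       437.50       393.7433     1,181.2300
  4       437.50       380.1529     1,520.6115
  5       437.50       367.0315     1,835.1575
  6       437.50       354.3630     2,126.1782
  7       437.50       342.1318     2,394.9227
  8       437.50       330.3228     2,642.5822
  9       312.50       227.8010     2,050.2086
  10   50,312.50    35,410.0449   354,100.4495
  Σ                 38,635.8102   369,089.3789
P = 38,635.8102; Macaulay duration = 369,089.3789 / 38,635.8102 = 9.55304 half-year periods = 4.77652 years.
Modified duration = D_Mac / (1 + y) = 4.77652 / 1.03575 = 4.61165 years.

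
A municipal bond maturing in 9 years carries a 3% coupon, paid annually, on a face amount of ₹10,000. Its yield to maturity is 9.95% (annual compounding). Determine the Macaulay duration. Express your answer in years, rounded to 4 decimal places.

7.6633 years

Periodic yield y = 0.0995. Discount each cash flow and weight by its year:
  t   CF        PV=CF/(1+0.0995)^t    t·PV
  1       300.00       272.8513       272.8513
  2       300.00       248.1594       496.3189
  3       300.00       225.7021       677.1062
  4       300.00       205.2770       821.1081
  5       300.00       186.7003       933.5017
  6       300.00       169.8048     1,018.8285
  7       300.00       154.4382     1,081.0671
  8       300.00       140.4622     1,123.6974
  9    10,300.00     4,386.1161    39,475.0447
  Σ                  5,989.5113    45,899.5239
Price P = Σ PV = 5,989.5113.
Macaulay duration = Σ(t·PV) / P = 45,899.5239 / 5,989.5113 = 7.66332 years.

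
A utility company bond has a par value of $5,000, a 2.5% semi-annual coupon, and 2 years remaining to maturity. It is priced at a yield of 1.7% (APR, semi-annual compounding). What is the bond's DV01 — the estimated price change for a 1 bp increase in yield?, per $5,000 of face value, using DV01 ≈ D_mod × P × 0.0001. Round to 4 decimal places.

Periodic yield y = 0.0085.
  t   CF        PV=CF/(1+0.0085)^t    t·PV
  1        62.50        61.9732        61.9732
  2        62.50        61.4509       122.9018
  3        62.50        60.9330       182.7989
  4     5,062.50     4,893.9714    19,575.8856
  Σ                  5,078.3285    19,943.5595
P = 5,078.3285; D_Mac = 3.92719 half-year periods = 1.96359 yrs; D_mod = 1.94704 yrs.
DV01 ≈ 1.94704 × 5,078.3285 × 0.0001 = 0.988773.

$0.9888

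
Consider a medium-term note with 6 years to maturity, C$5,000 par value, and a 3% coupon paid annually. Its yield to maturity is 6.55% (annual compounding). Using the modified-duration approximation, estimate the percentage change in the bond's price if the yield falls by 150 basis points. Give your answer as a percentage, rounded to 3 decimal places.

Periodic yield y = 0.0655. Modified duration first:
  t   CF        PV=CF/(1+0.0655)^t    t·PV
  1       150.00       140.7790       140.7790
  2       150.00       132.1248       264.2496
  3       150.00       124.0026       372.0079
  4       150.00       116.3798       465.5190
  5       150.00       109.2255       546.1274
  6     5,150.00     3,519.5449    21,117.2691
  Σ                  4,142.0565    22,905.9521
P = 4,142.0565; D_Mac = 5.53009 yrs; D_mod = 5.53009/(1+0.0655) = 5.19014 yrs.
ΔP/P ≈ -D_mod · Δy = -5.19014 × (-0.015) = +0.077852 = +7.7852%.

+7.785%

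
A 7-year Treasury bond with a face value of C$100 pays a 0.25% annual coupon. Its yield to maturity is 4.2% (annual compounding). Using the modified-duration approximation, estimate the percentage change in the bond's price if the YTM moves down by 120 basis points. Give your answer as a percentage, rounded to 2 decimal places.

+7.99%

Periodic yield y = 0.042. Modified duration first:
  t   CF        PV=CF/(1+0.042)^t    t·PV
  1         0.25         0.2399         0.2399
  2         0.25         0.2303         0.4605
  3         0.25         0.2210         0.6629
  4         0.25         0.2121         0.8483
  5         0.25         0.2035         1.0176
  6         0.25         0.1953         1.1719
  7       100.25        75.1641       526.1486
  Σ                     76.4661       530.5496
P = 76.4661; D_Mac = 6.93836 yrs; D_mod = 6.93836/(1+0.042) = 6.65870 yrs.
ΔP/P ≈ -D_mod · Δy = -6.65870 × (-0.012) = +0.079904 = +7.9904%.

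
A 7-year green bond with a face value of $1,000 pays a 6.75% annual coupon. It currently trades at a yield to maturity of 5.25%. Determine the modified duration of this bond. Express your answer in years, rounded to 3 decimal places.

Periodic yield y = 0.0525. First find Macaulay duration:
  t   CF        PV=CF/(1+0.0525)^t    t·PV
  1        67.50        64.1330        64.1330
  2        67.50        60.9340       121.8680
  3        67.50        57.8945       173.6836
  4        67.50        55.0067       220.0267
  5        67.50        52.2629       261.3143
  6        67.50        49.6559       297.9356
  7     1,067.50       746.1277     5,222.8938
  Σ                  1,086.0147     6,361.8549
P = 1,086.0147; Macaulay duration = 6,361.8549 / 1,086.0147 = 5.85798 years.
Modified duration = D_Mac / (1 + y) = 5.85798 / 1.0525 = 5.56578 years.

5.566 years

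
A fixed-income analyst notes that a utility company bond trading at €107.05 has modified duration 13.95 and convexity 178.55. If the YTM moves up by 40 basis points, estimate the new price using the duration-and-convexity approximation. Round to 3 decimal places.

Duration effect: -D_mod·Δy = -13.95 × (+0.004) = -0.055800
Convexity effect: ½·C·(Δy)² = 0.5 × 178.55 × (0.004)² = +0.0014284
ΔP/P ≈ -0.055800 + 0.0014284 = -0.0543716
New price ≈ 107.05 × (1 - 0.0543716) = 101.22952022.

€101.230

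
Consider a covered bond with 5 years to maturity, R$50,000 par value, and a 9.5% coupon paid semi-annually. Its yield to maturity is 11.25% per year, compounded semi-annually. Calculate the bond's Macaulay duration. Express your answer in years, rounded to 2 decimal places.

4.06 years

Periodic yield y = 0.05625. Discount each cash flow and weight by its period:
  t   CF        PV=CF/(1+0.05625)^t    t·PV
  1     2,375.00     2,248.5207     2,248.5207
  2     2,375.00     2,128.7770     4,257.5540
  3     2,375.00     2,015.4102     6,046.2305
  4     2,375.00     1,908.0806     7,632.3226
  5     2,375.00     1,806.4669     9,032.3344
  6     2,375.00     1,710.2645    10,261.5870
  7     2,375.00     1,619.1853    11,334.2973
  8     2,375.00     1,532.9565    12,263.6522
  9     2,375.00     1,451.3198    13,061.8781
  10   52,375.00    30,300.9899   303,009.8988
  Σ                 46,721.9714   379,148.2757
Price P = Σ PV = 46,721.9714.
Macaulay duration = Σ(t·PV) / P = 379,148.2757 / 46,721.9714 = 8.11499 half-year periods.
In years: 8.11499 / 2 = 4.05749 years.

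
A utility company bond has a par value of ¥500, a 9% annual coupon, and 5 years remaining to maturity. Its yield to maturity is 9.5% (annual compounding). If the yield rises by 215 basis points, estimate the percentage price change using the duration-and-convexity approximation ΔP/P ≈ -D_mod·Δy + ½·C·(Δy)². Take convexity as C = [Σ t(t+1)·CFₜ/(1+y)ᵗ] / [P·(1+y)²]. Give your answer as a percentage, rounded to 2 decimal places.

With y = 0.095:
  t   CF        PV=CF/(1+0.095)^t    t·PV        t(t+1)·PV
  1        45.00        41.0959        41.0959          82.1918
  2        45.00        37.5305        75.0610         225.1830
  3        45.00        34.2744       102.8233         411.2931
  4        45.00        31.3008       125.2034         626.0169
  5       545.00       346.1991     1,730.9954      10,385.9723
  Σ                    490.4007     2,075.1789      11,730.6570
P = 490.4007; D_Mac = 4.23160 yrs; D_mod = 3.86447 yrs; C = 19.95000.
Duration effect: -3.86447 × (+0.0215) = -0.083086
Convexity effect: 0.5 × 19.95000 × (0.0215)² = +0.0046109
ΔP/P ≈ -0.083086 + 0.0046109 = -0.078475 = -7.8475%.

-7.85%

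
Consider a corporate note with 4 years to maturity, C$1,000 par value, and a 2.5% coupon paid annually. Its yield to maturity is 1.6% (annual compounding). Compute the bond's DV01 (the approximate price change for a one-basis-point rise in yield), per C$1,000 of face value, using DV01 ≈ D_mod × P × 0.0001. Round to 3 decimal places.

C$0.393

Periodic yield y = 0.016.
  t   CF        PV=CF/(1+0.016)^t    t·PV
  1        25.00        24.6063        24.6063
  2        25.00        24.2188        48.4376
  3        25.00        23.8374        71.5122
  4     1,025.00       961.9423     3,847.7693
  Σ                  1,034.6048     3,992.3254
P = 1,034.6048; D_Mac = 3.85879 yrs; D_mod = 3.79802 yrs.
DV01 ≈ 3.79802 × 1,034.6048 × 0.0001 = 0.392945.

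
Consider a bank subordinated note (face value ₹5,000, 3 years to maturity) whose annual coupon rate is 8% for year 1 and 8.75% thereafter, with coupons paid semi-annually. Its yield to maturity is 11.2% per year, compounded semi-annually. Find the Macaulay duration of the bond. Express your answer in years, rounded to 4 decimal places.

Periodic yield y = 0.056. Discount each cash flow and weight by its period:
  t   CF        PV=CF/(1+0.056)^t    t·PV
  1       200.00       189.3939       189.3939
  2       200.00       179.3503       358.7006
  3       218.75       185.7618       557.2853
  4       218.75       175.9108       703.6430
  5       218.75       166.5822       832.9108
  6     5,218.75     3,763.4226    22,580.5353
  Σ                  4,660.4215    25,222.4690
Price P = Σ PV = 4,660.4215.
Macaulay duration = Σ(t·PV) / P = 25,222.4690 / 4,660.4215 = 5.41206 half-year periods.
In years: 5.41206 / 2 = 2.70603 years.

2.7060 years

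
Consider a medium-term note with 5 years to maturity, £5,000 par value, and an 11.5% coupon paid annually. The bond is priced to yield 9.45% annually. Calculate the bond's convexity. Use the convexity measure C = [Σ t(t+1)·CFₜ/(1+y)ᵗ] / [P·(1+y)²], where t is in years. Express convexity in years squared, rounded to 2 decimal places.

19.14

With y = 0.0945:
  t   CF        PV=CF/(1+0.0945)^t    t·PV        t(t+1)·PV
  1       575.00       525.3540       525.3540       1,050.7081
  2       575.00       479.9946       959.9891       2,879.9673
  3       575.00       438.5514     1,315.6543       5,262.6173
  4       575.00       400.6866     1,602.7463       8,013.7313
  5     5,575.00     3,549.4907    17,747.4535     106,484.7209
  Σ                  5,394.0773    22,151.1972     123,691.7450
P = 5,394.0773.
Convexity = Σ t(t+1)·PV / [P·(1+y)²] = 123,691.7450 / (5,394.0773 × 1.197930) = 19.14221.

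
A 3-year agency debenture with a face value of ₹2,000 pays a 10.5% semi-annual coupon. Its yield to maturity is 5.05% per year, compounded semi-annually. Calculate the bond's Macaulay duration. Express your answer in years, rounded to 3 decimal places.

2.677 years

Periodic yield y = 0.02525. Discount each cash flow and weight by its period:
  t   CF        PV=CF/(1+0.02525)^t    t·PV
  1       105.00       102.4140       102.4140
  2       105.00        99.8918       199.7836
  3       105.00        97.4316       292.2949
  4       105.00        95.0321       380.1283
  5       105.00        92.6916       463.4580
  6     2,105.00     1,812.4809    10,874.8852
  Σ                  2,299.9420    12,312.9640
Price P = Σ PV = 2,299.9420.
Macaulay duration = Σ(t·PV) / P = 12,312.9640 / 2,299.9420 = 5.35360 half-year periods.
In years: 5.35360 / 2 = 2.67680 years.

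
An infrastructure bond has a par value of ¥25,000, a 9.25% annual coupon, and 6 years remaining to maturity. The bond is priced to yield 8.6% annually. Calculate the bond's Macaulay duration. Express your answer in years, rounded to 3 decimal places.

4.882 years

Periodic yield y = 0.086. Discount each cash flow and weight by its year:
  t   CF        PV=CF/(1+0.086)^t    t·PV
  1     2,312.50     2,129.3738     2,129.3738
  2     2,312.50     1,960.7494     3,921.4988
  3     2,312.50     1,805.4783     5,416.4348
  4     2,312.50     1,662.5030     6,650.0120
  5     2,312.50     1,530.8499     7,654.2496
  6    27,312.50    16,648.7834    99,892.7003
  Σ                 25,737.7378   125,664.2694
Price P = Σ PV = 25,737.7378.
Macaulay duration = Σ(t·PV) / P = 125,664.2694 / 25,737.7378 = 4.88249 years.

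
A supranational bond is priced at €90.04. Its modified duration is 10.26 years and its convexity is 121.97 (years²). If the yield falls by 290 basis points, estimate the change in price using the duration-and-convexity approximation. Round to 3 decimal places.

Duration effect: -D_mod·Δy = -10.26 × (-0.029) = +0.297540
Convexity effect: ½·C·(Δy)² = 0.5 × 121.97 × (-0.029)² = +0.051288385
ΔP/P ≈ +0.297540 + 0.051288385 = +0.348828385
ΔP ≈ 90.04 × (+0.348828385) = +31.4085077854.

+€31.409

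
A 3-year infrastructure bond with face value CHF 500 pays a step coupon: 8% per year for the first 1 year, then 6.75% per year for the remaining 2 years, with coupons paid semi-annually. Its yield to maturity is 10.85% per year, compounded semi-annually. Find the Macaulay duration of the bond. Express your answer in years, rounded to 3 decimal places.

2.725 years

Periodic yield y = 0.05425. Discount each cash flow and weight by its period:
  t   CF        PV=CF/(1+0.05425)^t    t·PV
  1       20.000        18.9708        18.9708
  2       20.000        17.9946        35.9892
  3       16.875        14.4017        43.2050
  4       16.875        13.6606        54.6423
  5       16.875        12.9576        64.7882
  6      516.875       376.4644     2,258.7862
  Σ                    454.4497     2,476.3818
Price P = Σ PV = 454.4497.
Macaulay duration = Σ(t·PV) / P = 2,476.3818 / 454.4497 = 5.44919 half-year periods.
In years: 5.44919 / 2 = 2.72459 years.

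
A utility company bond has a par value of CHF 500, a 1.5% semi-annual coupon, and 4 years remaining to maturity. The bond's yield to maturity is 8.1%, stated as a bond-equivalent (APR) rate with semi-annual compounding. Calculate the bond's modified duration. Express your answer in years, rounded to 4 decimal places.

Periodic yield y = 0.0405. First find Macaulay duration:
  t   CF        PV=CF/(1+0.0405)^t    t·PV
  1         3.75         3.6040         3.6040
  2         3.75         3.4638         6.9275
  3         3.75         3.3289         9.9868
  4         3.75         3.1994        12.7974
  5         3.75         3.0748        15.3741
  6         3.75         2.9551        17.7309
  7         3.75         2.8401        19.8808
  8       503.75       366.6725     2,933.3803
  Σ                    389.1387     3,019.6819
P = 389.1387; Macaulay duration = 3,019.6819 / 389.1387 = 7.75991 half-year periods = 3.87996 years.
Modified duration = D_Mac / (1 + y) = 3.87996 / 1.0405 = 3.72893 years.

3.7289 years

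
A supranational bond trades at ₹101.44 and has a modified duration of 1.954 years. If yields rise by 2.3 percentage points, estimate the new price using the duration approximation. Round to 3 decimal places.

₹96.881

Duration approximation: ΔP/P ≈ -D_mod · Δy = -1.954 × (+0.023) = -0.044942.
New price ≈ 101.44 × (1 - 0.044942) = 96.88108352.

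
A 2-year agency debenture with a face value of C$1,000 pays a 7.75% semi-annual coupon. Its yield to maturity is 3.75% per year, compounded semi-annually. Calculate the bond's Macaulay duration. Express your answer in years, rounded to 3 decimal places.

1.895 years

Periodic yield y = 0.01875. Discount each cash flow and weight by its period:
  t   CF        PV=CF/(1+0.01875)^t    t·PV
  1        38.75        38.0368        38.0368
  2        38.75        37.3367        74.6735
  3        38.75        36.6496       109.9487
  4     1,038.75       964.3630     3,857.4521
  Σ                  1,076.3861     4,080.1111
Price P = Σ PV = 1,076.3861.
Macaulay duration = Σ(t·PV) / P = 4,080.1111 / 1,076.3861 = 3.79056 half-year periods.
In years: 3.79056 / 2 = 1.89528 years.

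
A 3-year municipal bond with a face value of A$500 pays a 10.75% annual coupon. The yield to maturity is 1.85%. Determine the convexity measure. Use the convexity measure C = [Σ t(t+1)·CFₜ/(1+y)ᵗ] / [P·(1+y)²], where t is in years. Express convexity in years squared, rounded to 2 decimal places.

With y = 0.0185:
  t   CF        PV=CF/(1+0.0185)^t    t·PV        t(t+1)·PV
  1        53.75        52.7737        52.7737         105.5474
  2        53.75        51.8151       103.6302         310.8906
  3       553.75       524.1199     1,572.3597       6,289.4387
  Σ                    628.7087     1,728.7636       6,705.8767
P = 628.7087.
Convexity = Σ t(t+1)·PV / [P·(1+y)²] = 6,705.8767 / (628.7087 × 1.037342) = 10.28215.

10.28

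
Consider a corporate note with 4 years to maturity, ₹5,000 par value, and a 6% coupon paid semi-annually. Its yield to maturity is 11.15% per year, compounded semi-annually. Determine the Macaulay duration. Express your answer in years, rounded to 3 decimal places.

3.572 years

Periodic yield y = 0.05575. Discount each cash flow and weight by its period:
  t   CF        PV=CF/(1+0.05575)^t    t·PV
  1       150.00       142.0791       142.0791
  2       150.00       134.5765       269.1529
  3       150.00       127.4700       382.4100
  4       150.00       120.7388       482.9552
  5       150.00       114.3631       571.8154
  6       150.00       108.3240       649.9440
  7       150.00       102.6038       718.2269
  8     5,150.00     3,336.7103    26,693.6828
  Σ                  4,186.8656    29,910.2663
Price P = Σ PV = 4,186.8656.
Macaulay duration = Σ(t·PV) / P = 29,910.2663 / 4,186.8656 = 7.14383 half-year periods.
In years: 7.14383 / 2 = 3.57192 years.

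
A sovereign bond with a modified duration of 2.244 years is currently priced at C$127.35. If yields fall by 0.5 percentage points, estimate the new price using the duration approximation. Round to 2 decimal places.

Duration approximation: ΔP/P ≈ -D_mod · Δy = -2.244 × (-0.005) = +0.011220.
New price ≈ 127.35 × (1 + 0.011220) = 128.778867.

C$128.78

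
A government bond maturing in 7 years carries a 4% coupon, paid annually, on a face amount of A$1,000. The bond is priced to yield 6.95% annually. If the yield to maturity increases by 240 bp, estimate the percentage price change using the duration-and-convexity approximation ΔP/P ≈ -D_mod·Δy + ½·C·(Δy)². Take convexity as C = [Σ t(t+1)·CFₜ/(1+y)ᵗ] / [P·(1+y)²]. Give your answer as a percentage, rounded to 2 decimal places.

-12.64%

With y = 0.0695:
  t   CF        PV=CF/(1+0.0695)^t    t·PV        t(t+1)·PV
  1        40.00        37.4007        37.4007          74.8013
  2        40.00        34.9702        69.9404         209.8213
  3        40.00        32.6977        98.0932         392.3728
  4        40.00        30.5729       122.2917         611.4583
  5        40.00        28.5862       142.9309         857.5852
  6        40.00        26.7285       160.3712       1,122.5987
  7     1,040.00       649.7822     4,548.4755      36,387.8038
  Σ                    840.7385     5,179.5035      39,656.4415
P = 840.7385; D_Mac = 6.16066 yrs; D_mod = 5.76032 yrs; C = 41.23740.
Duration effect: -5.76032 × (+0.024) = -0.138248
Convexity effect: 0.5 × 41.23740 × (0.024)² = +0.0118764
ΔP/P ≈ -0.138248 + 0.0118764 = -0.126371 = -12.6371%.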